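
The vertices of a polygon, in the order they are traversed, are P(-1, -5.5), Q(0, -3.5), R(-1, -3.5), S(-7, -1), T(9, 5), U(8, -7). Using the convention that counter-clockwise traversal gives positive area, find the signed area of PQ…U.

-101.75

Σ = (3.5) + (-3.5) + (-23.5) + (-26) + (-103) + (-51) = -203.5
Signed area = Σ/2 = -101.75 (negative ⇒ clockwise traversal).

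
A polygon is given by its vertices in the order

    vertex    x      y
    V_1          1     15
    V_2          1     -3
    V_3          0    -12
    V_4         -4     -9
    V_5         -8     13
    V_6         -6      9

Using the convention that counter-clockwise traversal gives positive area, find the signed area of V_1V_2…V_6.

Apply Gauss's area formula: 2A = Σ (x_i·y_{i+1} − x_{i+1}·y_i), indices taken mod 6.
Cross-terms: -18, -12, -48, -124, 6, -99  ⇒  Σ = -295
Signed area = Σ/2 = -147.5 (negative ⇒ clockwise traversal).

-147.5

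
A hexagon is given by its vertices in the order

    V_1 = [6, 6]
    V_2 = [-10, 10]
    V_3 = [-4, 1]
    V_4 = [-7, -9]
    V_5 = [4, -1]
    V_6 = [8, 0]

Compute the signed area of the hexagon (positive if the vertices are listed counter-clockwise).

146

Apply Gauss's area formula: 2A = Σ (x_i·y_{i+1} − x_{i+1}·y_i), indices taken mod 6.
Σ = (120) + (30) + (43) + (43) + (8) + (48) = 292
Signed area = Σ/2 = 146 (positive ⇒ counter-clockwise traversal).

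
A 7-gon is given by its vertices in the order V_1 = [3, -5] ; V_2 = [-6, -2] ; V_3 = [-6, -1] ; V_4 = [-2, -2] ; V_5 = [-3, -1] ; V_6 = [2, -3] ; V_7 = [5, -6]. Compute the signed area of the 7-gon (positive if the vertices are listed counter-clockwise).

-14.5

Cross-terms: -36, -6, 10, -4, 11, 3, -7  ⇒  Σ = -29
Signed area = Σ/2 = -14.5 (negative ⇒ clockwise traversal).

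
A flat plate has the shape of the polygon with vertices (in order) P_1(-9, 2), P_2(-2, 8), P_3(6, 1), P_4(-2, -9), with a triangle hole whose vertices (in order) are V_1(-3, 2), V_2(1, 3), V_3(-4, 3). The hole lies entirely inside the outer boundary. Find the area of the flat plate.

Outer boundary:
Apply the surveyor's formula: 2A = Σ (x_i·y_{i+1} − x_{i+1}·y_i), indices taken mod 4.
Cross-terms: -68, -50, -52, -85  ⇒  Σ = -255
Area = |Σ|/2 = 127.5.
Hole:
Σ = (-11) + (15) + (1) = 5
Area = |Σ|/2 = 2.5.
Net area = 127.5 − 2.5 = 125.

125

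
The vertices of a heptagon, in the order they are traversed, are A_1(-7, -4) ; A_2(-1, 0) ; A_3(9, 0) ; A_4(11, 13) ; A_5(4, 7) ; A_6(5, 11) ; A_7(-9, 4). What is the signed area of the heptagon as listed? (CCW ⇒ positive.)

Σ = (-4) + (0) + (117) + (25) + (9) + (119) + (64) = 330
Signed area = Σ/2 = 165 (positive ⇒ counter-clockwise traversal).

165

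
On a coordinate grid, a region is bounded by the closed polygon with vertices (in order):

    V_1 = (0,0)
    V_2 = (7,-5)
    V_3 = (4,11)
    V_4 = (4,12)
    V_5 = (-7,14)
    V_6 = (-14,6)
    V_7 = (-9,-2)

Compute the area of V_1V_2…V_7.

238.5

Cross-terms: 0, 97, 4, 140, 154, 82, 0  ⇒  Σ = 477
Area = |Σ|/2 = 238.5.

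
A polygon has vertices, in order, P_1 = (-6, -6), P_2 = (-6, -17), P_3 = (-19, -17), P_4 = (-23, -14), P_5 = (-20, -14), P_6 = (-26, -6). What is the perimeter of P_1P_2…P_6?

|P_1P_2| = √((0)² + (-11)²) = √121 = 11
|P_2P_3| = √((-13)² + (0)²) = √169 = 13
|P_3P_4| = √((-4)² + (3)²) = √25 = 5
|P_4P_5| = √((3)² + (0)²) = √9 = 3
|P_5P_6| = √((-6)² + (8)²) = √100 = 10
|P_6P_1| = √((20)² + (0)²) = √400 = 20
Perimeter = 11 + 13 + 5 + 3 + 10 + 20 = 62.

62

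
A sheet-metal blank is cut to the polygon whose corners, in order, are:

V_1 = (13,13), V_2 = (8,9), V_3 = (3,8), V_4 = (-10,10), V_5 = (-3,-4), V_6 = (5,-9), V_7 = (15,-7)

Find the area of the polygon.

Apply the surveyor's formula: 2A = Σ (x_i·y_{i+1} − x_{i+1}·y_i), indices taken mod 7.
V_1→V_2: (13)(9) − (8)(13) = 13
V_2→V_3: (8)(8) − (3)(9) = 37
V_3→V_4: (3)(10) − (-10)(8) = 110
V_4→V_5: (-10)(-4) − (-3)(10) = 70
V_5→V_6: (-3)(-9) − (5)(-4) = 47
V_6→V_7: (5)(-7) − (15)(-9) = 100
V_7→V_1: (15)(13) − (13)(-7) = 286
Σ = 663
Area = |Σ|/2 = 331.5.

331.5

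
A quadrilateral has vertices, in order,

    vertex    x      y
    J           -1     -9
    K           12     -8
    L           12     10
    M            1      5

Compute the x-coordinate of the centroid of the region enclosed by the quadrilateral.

395/63

Apply the shoelace (surveyor's) formula. First the cross-terms c_i = x_i·y_{i+1} − x_{i+1}·y_i:
  116, 216, 50, -4  ⇒  2A = 378, A = 189.
Then Σ (x_i + x_{i+1})·c_i = 7110, so x̄ = 7110 / (6·189) = 395/63.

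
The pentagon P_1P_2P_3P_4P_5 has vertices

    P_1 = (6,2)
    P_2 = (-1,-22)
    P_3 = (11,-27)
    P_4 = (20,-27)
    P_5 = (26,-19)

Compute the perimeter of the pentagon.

|P_1P_2| = √((-7)² + (-24)²) = √625 = 25
|P_2P_3| = √((12)² + (-5)²) = √169 = 13
|P_3P_4| = √((9)² + (0)²) = √81 = 9
|P_4P_5| = √((6)² + (8)²) = √100 = 10
|P_5P_1| = √((-20)² + (21)²) = √841 = 29
Perimeter = 25 + 13 + 9 + 10 + 29 = 86.

86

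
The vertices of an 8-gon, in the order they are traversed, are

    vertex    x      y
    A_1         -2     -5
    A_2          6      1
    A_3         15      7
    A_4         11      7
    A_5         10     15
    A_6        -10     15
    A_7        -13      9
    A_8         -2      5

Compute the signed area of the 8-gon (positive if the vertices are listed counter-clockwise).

Apply Gauss's area formula: 2A = Σ (x_i·y_{i+1} − x_{i+1}·y_i), indices taken mod 8.
Σ = (28) + (27) + (28) + (95) + (300) + (105) + (-47) + (20) = 556
Signed area = Σ/2 = 278 (positive ⇒ counter-clockwise traversal).

278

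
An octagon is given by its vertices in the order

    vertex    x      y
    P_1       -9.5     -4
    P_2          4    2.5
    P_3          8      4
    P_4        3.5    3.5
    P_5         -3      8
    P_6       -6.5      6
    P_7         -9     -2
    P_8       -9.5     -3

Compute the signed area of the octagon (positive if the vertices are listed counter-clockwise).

79.625

Apply Gauss's area formula: 2A = Σ (x_i·y_{i+1} − x_{i+1}·y_i), indices taken mod 8.
Σ = (-7.75) + (-4) + (14) + (38.5) + (34) + (67) + (8) + (9.5) = 159.25
Signed area = Σ/2 = 79.625 (positive ⇒ counter-clockwise traversal).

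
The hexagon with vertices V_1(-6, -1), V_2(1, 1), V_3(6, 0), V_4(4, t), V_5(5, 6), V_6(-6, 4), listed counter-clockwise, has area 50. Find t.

1

The doubled signed area Σ (x_i y_{i+1} − x_{i+1} y_i) is linear in t.
With t=0 it equals 99; the coefficient of t is 1 (from the two edges through V_4).
So 1·t + 99 = 2·50 = 100 ⇒ t = 1.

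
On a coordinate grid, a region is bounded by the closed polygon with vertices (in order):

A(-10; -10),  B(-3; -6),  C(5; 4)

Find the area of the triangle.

19

Cross-terms: 30, 18, -10  ⇒  Σ = 38
Area = |Σ|/2 = 19.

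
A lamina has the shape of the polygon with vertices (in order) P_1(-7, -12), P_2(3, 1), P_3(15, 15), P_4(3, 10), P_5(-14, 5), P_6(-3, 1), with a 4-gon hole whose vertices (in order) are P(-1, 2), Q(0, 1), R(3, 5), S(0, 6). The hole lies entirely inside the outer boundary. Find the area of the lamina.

171.5

Outer boundary:
Σ = (29) + (30) + (105) + (155) + (1) + (43) = 363
Area = |Σ|/2 = 181.5.
Hole:
Apply the shoelace (surveyor's) formula: 2A = Σ (x_i·y_{i+1} − x_{i+1}·y_i), indices taken mod 4.
Σ = (-1) + (-3) + (18) + (6) = 20
Area = |Σ|/2 = 10.
Net area = 181.5 − 10 = 171.5.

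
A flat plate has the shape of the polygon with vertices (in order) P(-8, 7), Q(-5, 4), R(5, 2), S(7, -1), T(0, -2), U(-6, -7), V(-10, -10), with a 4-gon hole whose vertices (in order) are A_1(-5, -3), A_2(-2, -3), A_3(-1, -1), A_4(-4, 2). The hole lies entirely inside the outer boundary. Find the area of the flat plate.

104

Outer boundary:
Σ = (3) + (-30) + (-19) + (-14) + (-12) + (-10) + (-150) = -232
Area = |Σ|/2 = 116.
Hole:
Σ = (9) + (-1) + (-6) + (22) = 24
Area = |Σ|/2 = 12.
Net area = 116 − 12 = 104.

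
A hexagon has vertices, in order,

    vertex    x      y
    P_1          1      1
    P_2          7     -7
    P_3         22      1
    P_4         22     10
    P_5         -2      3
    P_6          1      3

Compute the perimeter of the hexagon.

|P_1P_2| = √((6)² + (-8)²) = √100 = 10
|P_2P_3| = √((15)² + (8)²) = √289 = 17
|P_3P_4| = √((0)² + (9)²) = √81 = 9
|P_4P_5| = √((-24)² + (-7)²) = √625 = 25
|P_5P_6| = √((3)² + (0)²) = √9 = 3
|P_6P_1| = √((0)² + (-2)²) = √4 = 2
Perimeter = 10 + 17 + 9 + 25 + 3 + 2 = 66.

66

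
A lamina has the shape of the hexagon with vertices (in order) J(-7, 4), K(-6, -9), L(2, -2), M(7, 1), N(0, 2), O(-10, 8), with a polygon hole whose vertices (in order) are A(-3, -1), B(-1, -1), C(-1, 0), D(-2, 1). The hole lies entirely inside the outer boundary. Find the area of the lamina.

89

Outer boundary:
Σ = (87) + (30) + (16) + (14) + (20) + (16) = 183
Area = |Σ|/2 = 91.5.
Hole:
Cross-terms: 2, -1, -1, 5  ⇒  Σ = 5
Area = |Σ|/2 = 2.5.
Net area = 91.5 − 2.5 = 89.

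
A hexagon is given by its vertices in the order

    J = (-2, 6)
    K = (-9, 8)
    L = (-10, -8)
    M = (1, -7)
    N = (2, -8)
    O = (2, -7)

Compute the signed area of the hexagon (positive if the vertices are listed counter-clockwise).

137

Apply the surveyor's formula: 2A = Σ (x_i·y_{i+1} − x_{i+1}·y_i), indices taken mod 6.
J→K: (-2)(8) − (-9)(6) = 38
K→L: (-9)(-8) − (-10)(8) = 152
L→M: (-10)(-7) − (1)(-8) = 78
M→N: (1)(-8) − (2)(-7) = 6
N→O: (2)(-7) − (2)(-8) = 2
O→J: (2)(6) − (-2)(-7) = -2
Σ = 274
Signed area = Σ/2 = 137 (positive ⇒ counter-clockwise traversal).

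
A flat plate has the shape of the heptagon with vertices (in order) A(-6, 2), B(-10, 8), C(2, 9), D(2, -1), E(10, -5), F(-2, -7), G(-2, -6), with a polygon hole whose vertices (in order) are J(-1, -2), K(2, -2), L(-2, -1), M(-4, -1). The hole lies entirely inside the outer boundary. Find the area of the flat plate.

135.5

Outer boundary:
Apply the surveyor's formula: 2A = Σ (x_i·y_{i+1} − x_{i+1}·y_i), indices taken mod 7.
A→B: (-6)(8) − (-10)(2) = -28
B→C: (-10)(9) − (2)(8) = -106
C→D: (2)(-1) − (2)(9) = -20
D→E: (2)(-5) − (10)(-1) = 0
E→F: (10)(-7) − (-2)(-5) = -80
F→G: (-2)(-6) − (-2)(-7) = -2
G→A: (-2)(2) − (-6)(-6) = -40
Σ = -276
Area = |Σ|/2 = 138.
Hole:
Apply the shoelace formula: 2A = Σ (x_i·y_{i+1} − x_{i+1}·y_i), indices taken mod 4.
Σ = (6) + (-6) + (-2) + (7) = 5
Area = |Σ|/2 = 2.5.
Net area = 138 − 2.5 = 135.5.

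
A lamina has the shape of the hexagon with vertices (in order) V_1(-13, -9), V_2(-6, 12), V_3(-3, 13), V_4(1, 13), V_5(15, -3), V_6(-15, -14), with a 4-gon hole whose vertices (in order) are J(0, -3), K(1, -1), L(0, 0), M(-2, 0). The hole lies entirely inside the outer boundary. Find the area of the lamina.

Outer boundary:
Cross-terms: -210, -42, -52, -198, -255, -47  ⇒  Σ = -804
Area = |Σ|/2 = 402.
Hole:
Apply the surveyor's formula: 2A = Σ (x_i·y_{i+1} − x_{i+1}·y_i), indices taken mod 4.
Σ = (3) + (0) + (0) + (6) = 9
Area = |Σ|/2 = 4.5.
Net area = 402 − 4.5 = 397.5.

397.5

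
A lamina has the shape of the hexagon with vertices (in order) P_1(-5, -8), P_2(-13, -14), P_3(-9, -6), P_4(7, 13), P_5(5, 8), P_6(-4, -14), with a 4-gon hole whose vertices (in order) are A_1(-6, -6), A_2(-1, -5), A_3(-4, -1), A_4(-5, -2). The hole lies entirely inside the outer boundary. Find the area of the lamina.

108

Outer boundary:
Cross-terms: -34, -48, -75, -9, -38, -38  ⇒  Σ = -242
Area = |Σ|/2 = 121.
Hole:
Apply Gauss's area formula: 2A = Σ (x_i·y_{i+1} − x_{i+1}·y_i), indices taken mod 4.
Σ = (24) + (-19) + (3) + (18) = 26
Area = |Σ|/2 = 13.
Net area = 121 − 13 = 108.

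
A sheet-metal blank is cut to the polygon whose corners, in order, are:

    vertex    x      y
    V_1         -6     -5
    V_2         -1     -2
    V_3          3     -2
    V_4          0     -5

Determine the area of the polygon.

Apply the surveyor's formula: 2A = Σ (x_i·y_{i+1} − x_{i+1}·y_i), indices taken mod 4.
Σ = (7) + (8) + (-15) + (-30) = -30
Area = |Σ|/2 = 15.

15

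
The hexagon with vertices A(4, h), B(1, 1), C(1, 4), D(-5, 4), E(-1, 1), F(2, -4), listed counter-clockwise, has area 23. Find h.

-2

Write out the shoelace sum; only the two edges meeting at A involve h:
2·Area = [(2·h − 4·(-4)) + (4·1 − 1·h)] + 28
       = 1·h + 48 = 46
⇒ h = -2.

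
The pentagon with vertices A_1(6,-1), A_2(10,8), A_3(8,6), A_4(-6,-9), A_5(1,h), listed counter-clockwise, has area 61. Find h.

Write out the shoelace sum; only the two edges meeting at A_5 involve h:
2·Area = [((-6)·h − 1·(-9)) + (1·(-1) − 6·h)] + 18
       = -12·h + 26 = 122
⇒ h = -8.

-8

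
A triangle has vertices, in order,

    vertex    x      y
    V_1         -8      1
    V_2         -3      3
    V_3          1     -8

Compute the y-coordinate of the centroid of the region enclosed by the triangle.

-4/3

Apply Gauss's area formula. First the cross-terms c_i = x_i·y_{i+1} − x_{i+1}·y_i:
  -21, 21, -63  ⇒  2A = -63, A = -31.5.
Then Σ (y_i + y_{i+1})·c_i = 252, so ȳ = 252 / (6·(-31.5)) = -4/3.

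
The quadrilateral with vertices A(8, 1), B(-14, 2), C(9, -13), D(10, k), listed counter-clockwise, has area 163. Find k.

Write out the shoelace sum; only the two edges meeting at D involve k:
2·Area = [(9·k − 10·(-13)) + (10·1 − 8·k)] + 194
       = 1·k + 334 = 326
⇒ k = -8.

-8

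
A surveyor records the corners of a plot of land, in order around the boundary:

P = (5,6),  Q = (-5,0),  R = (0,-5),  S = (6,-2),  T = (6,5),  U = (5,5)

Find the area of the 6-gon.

Apply Gauss's area formula: 2A = Σ (x_i·y_{i+1} − x_{i+1}·y_i), indices taken mod 6.
Cross-terms: 30, 25, 30, 42, 5, 5  ⇒  Σ = 137
Area = |Σ|/2 = 68.5.

68.5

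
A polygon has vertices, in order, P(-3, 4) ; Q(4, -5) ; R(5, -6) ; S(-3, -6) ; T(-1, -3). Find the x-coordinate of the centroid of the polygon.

8/29

Apply the shoelace (surveyor's) formula. First the cross-terms c_i = x_i·y_{i+1} − x_{i+1}·y_i:
  -1, 1, -48, 3, -13  ⇒  2A = -58, A = -29.
Then Σ (x_i + x_{i+1})·c_i = -48, so x̄ = -48 / (6·(-29)) = 8/29.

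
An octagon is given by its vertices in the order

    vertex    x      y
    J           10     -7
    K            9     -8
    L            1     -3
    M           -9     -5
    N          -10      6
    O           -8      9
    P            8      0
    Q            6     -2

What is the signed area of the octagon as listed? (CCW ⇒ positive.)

-162

Apply the surveyor's formula: 2A = Σ (x_i·y_{i+1} − x_{i+1}·y_i), indices taken mod 8.
Σ = (-17) + (-19) + (-32) + (-104) + (-42) + (-72) + (-16) + (-22) = -324
Signed area = Σ/2 = -162 (negative ⇒ clockwise traversal).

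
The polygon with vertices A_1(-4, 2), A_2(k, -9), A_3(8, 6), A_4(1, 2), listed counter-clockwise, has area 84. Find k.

10

The doubled signed area Σ (x_i y_{i+1} − x_{i+1} y_i) is linear in k.
With k=0 it equals 128; the coefficient of k is 4 (from the two edges through A_2).
So 4·k + 128 = 2·84 = 168 ⇒ k = 10.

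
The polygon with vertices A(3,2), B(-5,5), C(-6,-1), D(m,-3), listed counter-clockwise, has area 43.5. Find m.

The doubled signed area Σ (x_i y_{i+1} − x_{i+1} y_i) is linear in m.
With m=0 it equals 87; the coefficient of m is 3 (from the two edges through D).
So 3·m + 87 = 2·43.5 = 87 ⇒ m = 0.

0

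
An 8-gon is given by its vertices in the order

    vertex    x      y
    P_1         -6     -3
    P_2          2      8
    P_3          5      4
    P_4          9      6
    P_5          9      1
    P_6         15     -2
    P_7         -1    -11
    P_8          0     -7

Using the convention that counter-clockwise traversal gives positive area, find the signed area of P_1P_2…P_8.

-180

Σ = (-42) + (-32) + (-6) + (-45) + (-33) + (-167) + (7) + (-42) = -360
Signed area = Σ/2 = -180 (negative ⇒ clockwise traversal).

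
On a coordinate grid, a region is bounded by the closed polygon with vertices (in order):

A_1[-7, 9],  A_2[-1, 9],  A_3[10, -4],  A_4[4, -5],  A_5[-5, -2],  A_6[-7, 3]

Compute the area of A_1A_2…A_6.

Cross-terms: -54, -86, -34, -33, -29, -42  ⇒  Σ = -278
Area = |Σ|/2 = 139.

139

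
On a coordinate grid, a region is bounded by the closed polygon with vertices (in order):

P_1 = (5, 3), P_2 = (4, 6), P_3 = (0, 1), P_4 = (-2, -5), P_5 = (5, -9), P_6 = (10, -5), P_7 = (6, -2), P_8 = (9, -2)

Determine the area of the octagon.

Apply Gauss's area formula: 2A = Σ (x_i·y_{i+1} − x_{i+1}·y_i), indices taken mod 8.
Σ = (18) + (4) + (2) + (43) + (65) + (10) + (6) + (37) = 185
Area = |Σ|/2 = 92.5.

92.5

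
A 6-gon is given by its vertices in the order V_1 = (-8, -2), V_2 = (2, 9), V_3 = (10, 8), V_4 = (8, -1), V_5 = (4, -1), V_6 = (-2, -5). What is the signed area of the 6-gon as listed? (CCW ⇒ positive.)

Apply the shoelace formula: 2A = Σ (x_i·y_{i+1} − x_{i+1}·y_i), indices taken mod 6.
Σ = (-68) + (-74) + (-74) + (-4) + (-22) + (-36) = -278
Signed area = Σ/2 = -139 (negative ⇒ clockwise traversal).

-139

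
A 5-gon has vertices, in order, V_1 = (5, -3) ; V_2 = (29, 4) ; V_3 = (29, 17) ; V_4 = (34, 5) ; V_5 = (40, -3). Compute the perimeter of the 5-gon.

96

|V_1V_2| = √((24)² + (7)²) = √625 = 25
|V_2V_3| = √((0)² + (13)²) = √169 = 13
|V_3V_4| = √((5)² + (-12)²) = √169 = 13
|V_4V_5| = √((6)² + (-8)²) = √100 = 10
|V_5V_1| = √((-35)² + (0)²) = √1225 = 35
Perimeter = 25 + 13 + 13 + 10 + 35 = 96.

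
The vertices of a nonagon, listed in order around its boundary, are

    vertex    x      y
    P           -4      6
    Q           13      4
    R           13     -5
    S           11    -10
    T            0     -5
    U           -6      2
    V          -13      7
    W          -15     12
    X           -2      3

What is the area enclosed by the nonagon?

Apply the shoelace (surveyor's) formula: 2A = Σ (x_i·y_{i+1} − x_{i+1}·y_i), indices taken mod 9.
P→Q: (-4)(4) − (13)(6) = -94
Q→R: (13)(-5) − (13)(4) = -117
R→S: (13)(-10) − (11)(-5) = -75
S→T: (11)(-5) − (0)(-10) = -55
T→U: (0)(2) − (-6)(-5) = -30
U→V: (-6)(7) − (-13)(2) = -16
V→W: (-13)(12) − (-15)(7) = -51
W→X: (-15)(3) − (-2)(12) = -21
X→P: (-2)(6) − (-4)(3) = 0
Σ = -459
Area = |Σ|/2 = 229.5.

229.5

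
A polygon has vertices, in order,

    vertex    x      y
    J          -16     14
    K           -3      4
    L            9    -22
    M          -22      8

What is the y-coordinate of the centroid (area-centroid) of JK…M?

Apply the shoelace formula. First the cross-terms c_i = x_i·y_{i+1} − x_{i+1}·y_i:
  -22, 30, -412, -180  ⇒  2A = -584, A = -292.
Then Σ (y_i + y_{i+1})·c_i = 872, so ȳ = 872 / (6·(-292)) = -109/219.

-109/219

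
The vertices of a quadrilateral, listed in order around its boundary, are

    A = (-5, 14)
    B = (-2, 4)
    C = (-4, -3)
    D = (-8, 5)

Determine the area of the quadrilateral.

Apply the surveyor's formula: 2A = Σ (x_i·y_{i+1} − x_{i+1}·y_i), indices taken mod 4.
Σ = (8) + (22) + (-44) + (-87) = -101
Area = |Σ|/2 = 50.5.

50.5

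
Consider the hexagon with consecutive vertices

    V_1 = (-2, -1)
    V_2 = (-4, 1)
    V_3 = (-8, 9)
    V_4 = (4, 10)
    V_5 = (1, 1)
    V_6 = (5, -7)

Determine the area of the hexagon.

93.5

V_1→V_2: (-2)(1) − (-4)(-1) = -6
V_2→V_3: (-4)(9) − (-8)(1) = -28
V_3→V_4: (-8)(10) − (4)(9) = -116
V_4→V_5: (4)(1) − (1)(10) = -6
V_5→V_6: (1)(-7) − (5)(1) = -12
V_6→V_1: (5)(-1) − (-2)(-7) = -19
Σ = -187
Area = |Σ|/2 = 93.5.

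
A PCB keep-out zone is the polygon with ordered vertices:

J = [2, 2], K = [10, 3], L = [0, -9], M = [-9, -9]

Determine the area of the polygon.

Σ = (-14) + (-90) + (-81) + (0) = -185
Area = |Σ|/2 = 92.5.

92.5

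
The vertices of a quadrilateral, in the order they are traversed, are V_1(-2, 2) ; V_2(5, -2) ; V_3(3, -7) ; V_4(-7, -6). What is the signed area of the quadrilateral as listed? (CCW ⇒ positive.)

-64

Apply the surveyor's formula: 2A = Σ (x_i·y_{i+1} − x_{i+1}·y_i), indices taken mod 4.
Σ = (-6) + (-29) + (-67) + (-26) = -128
Signed area = Σ/2 = -64 (negative ⇒ clockwise traversal).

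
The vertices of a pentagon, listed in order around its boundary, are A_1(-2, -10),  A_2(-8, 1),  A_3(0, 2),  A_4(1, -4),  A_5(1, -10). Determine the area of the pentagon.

Cross-terms: -82, -16, -2, -6, -30  ⇒  Σ = -136
Area = |Σ|/2 = 68.

68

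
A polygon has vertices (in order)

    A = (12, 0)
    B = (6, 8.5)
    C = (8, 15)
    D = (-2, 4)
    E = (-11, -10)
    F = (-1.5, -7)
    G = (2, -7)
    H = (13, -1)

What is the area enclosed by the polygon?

Apply the surveyor's formula: 2A = Σ (x_i·y_{i+1} − x_{i+1}·y_i), indices taken mod 8.
Cross-terms: 102, 22, 62, 64, 62, 24.5, 89, 12  ⇒  Σ = 437.5
Area = |Σ|/2 = 218.75.

218.75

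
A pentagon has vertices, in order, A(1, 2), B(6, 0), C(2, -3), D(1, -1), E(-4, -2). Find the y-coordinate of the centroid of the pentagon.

Apply the shoelace formula. First the cross-terms c_i = x_i·y_{i+1} − x_{i+1}·y_i:
  -12, -18, 1, -6, -6  ⇒  2A = -41, A = -20.5.
Then Σ (y_i + y_{i+1})·c_i = 44, so ȳ = 44 / (6·(-20.5)) = -44/123.

-44/123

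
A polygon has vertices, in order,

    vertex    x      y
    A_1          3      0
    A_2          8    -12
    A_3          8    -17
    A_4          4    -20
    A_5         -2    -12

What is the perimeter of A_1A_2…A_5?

46

|A_1A_2| = √((5)² + (-12)²) = √169 = 13
|A_2A_3| = √((0)² + (-5)²) = √25 = 5
|A_3A_4| = √((-4)² + (-3)²) = √25 = 5
|A_4A_5| = √((-6)² + (8)²) = √100 = 10
|A_5A_1| = √((5)² + (12)²) = √169 = 13
Perimeter = 13 + 5 + 5 + 10 + 13 = 46.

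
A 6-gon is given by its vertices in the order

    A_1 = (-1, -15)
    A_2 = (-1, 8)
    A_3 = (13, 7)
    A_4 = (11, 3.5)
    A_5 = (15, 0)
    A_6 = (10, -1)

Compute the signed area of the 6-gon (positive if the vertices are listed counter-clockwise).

-192

A_1→A_2: (-1)(8) − (-1)(-15) = -23
A_2→A_3: (-1)(7) − (13)(8) = -111
A_3→A_4: (13)(3.5) − (11)(7) = -31.5
A_4→A_5: (11)(0) − (15)(3.5) = -52.5
A_5→A_6: (15)(-1) − (10)(0) = -15
A_6→A_1: (10)(-15) − (-1)(-1) = -151
Σ = -384
Signed area = Σ/2 = -192 (negative ⇒ clockwise traversal).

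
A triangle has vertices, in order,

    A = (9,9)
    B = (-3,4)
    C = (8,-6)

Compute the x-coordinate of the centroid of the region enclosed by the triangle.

Apply the shoelace formula. First the cross-terms c_i = x_i·y_{i+1} − x_{i+1}·y_i:
  63, -14, 126  ⇒  2A = 175, A = 87.5.
Then Σ (x_i + x_{i+1})·c_i = 2450, so x̄ = 2450 / (6·87.5) = 14/3.

14/3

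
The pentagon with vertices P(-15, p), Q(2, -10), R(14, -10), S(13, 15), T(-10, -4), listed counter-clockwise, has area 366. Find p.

The doubled signed area Σ (x_i y_{i+1} − x_{i+1} y_i) is linear in p.
With p=0 it equals 648; the coefficient of p is -12 (from the two edges through P).
So -12·p + 648 = 2·366 = 732 ⇒ p = -7.

-7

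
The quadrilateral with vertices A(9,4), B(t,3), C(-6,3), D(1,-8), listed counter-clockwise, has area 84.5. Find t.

-3

Write out the shoelace sum; only the two edges meeting at B involve t:
2·Area = [(9·3 − t·4) + (t·3 − (-6)·3)] + 121
       = -1·t + 166 = 169
⇒ t = -3.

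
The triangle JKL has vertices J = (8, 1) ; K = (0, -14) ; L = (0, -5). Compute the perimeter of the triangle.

36

|JK| = √((-8)² + (-15)²) = √289 = 17
|KL| = √((0)² + (9)²) = √81 = 9
|LJ| = √((8)² + (6)²) = √100 = 10
Perimeter = 17 + 9 + 10 = 36.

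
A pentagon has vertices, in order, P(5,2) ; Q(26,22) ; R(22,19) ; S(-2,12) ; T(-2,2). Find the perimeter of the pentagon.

76

|PQ| = √((21)² + (20)²) = √841 = 29
|QR| = √((-4)² + (-3)²) = √25 = 5
|RS| = √((-24)² + (-7)²) = √625 = 25
|ST| = √((0)² + (-10)²) = √100 = 10
|TP| = √((7)² + (0)²) = √49 = 7
Perimeter = 29 + 5 + 25 + 10 + 7 = 76.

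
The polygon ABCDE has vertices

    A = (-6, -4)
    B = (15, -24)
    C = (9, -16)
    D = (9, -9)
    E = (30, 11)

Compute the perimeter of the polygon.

|AB| = √((21)² + (-20)²) = √841 = 29
|BC| = √((-6)² + (8)²) = √100 = 10
|CD| = √((0)² + (7)²) = √49 = 7
|DE| = √((21)² + (20)²) = √841 = 29
|EA| = √((-36)² + (-15)²) = √1521 = 39
Perimeter = 29 + 10 + 7 + 29 + 39 = 114.

114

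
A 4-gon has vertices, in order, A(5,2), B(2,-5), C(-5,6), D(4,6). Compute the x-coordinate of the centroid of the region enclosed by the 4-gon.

Apply the shoelace formula. First the cross-terms c_i = x_i·y_{i+1} − x_{i+1}·y_i:
  -29, -13, -54, -22  ⇒  2A = -118, A = -59.
Then Σ (x_i + x_{i+1})·c_i = -308, so x̄ = -308 / (6·(-59)) = 154/177.

154/177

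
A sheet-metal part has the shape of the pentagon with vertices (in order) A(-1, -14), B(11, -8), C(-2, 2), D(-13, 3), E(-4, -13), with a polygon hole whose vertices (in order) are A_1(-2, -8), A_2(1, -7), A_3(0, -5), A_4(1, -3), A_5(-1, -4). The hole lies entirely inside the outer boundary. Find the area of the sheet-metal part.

198.5

Outer boundary:
Apply the surveyor's formula: 2A = Σ (x_i·y_{i+1} − x_{i+1}·y_i), indices taken mod 5.
Cross-terms: 162, 6, 20, 181, 43  ⇒  Σ = 412
Area = |Σ|/2 = 206.
Hole:
Apply Gauss's area formula: 2A = Σ (x_i·y_{i+1} − x_{i+1}·y_i), indices taken mod 5.
Cross-terms: 22, -5, 5, -7, 0  ⇒  Σ = 15
Area = |Σ|/2 = 7.5.
Net area = 206 − 7.5 = 198.5.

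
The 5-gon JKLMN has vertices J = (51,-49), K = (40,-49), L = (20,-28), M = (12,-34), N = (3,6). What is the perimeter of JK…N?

|JK| = √((-11)² + (0)²) = √121 = 11
|KL| = √((-20)² + (21)²) = √841 = 29
|LM| = √((-8)² + (-6)²) = √100 = 10
|MN| = √((-9)² + (40)²) = √1681 = 41
|NJ| = √((48)² + (-55)²) = √5329 = 73
Perimeter = 11 + 29 + 10 + 41 + 73 = 164.

164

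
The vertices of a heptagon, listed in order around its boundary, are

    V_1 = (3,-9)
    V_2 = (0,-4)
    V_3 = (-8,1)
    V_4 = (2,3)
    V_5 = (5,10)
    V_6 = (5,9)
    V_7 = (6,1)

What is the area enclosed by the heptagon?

88

Apply the surveyor's formula: 2A = Σ (x_i·y_{i+1} − x_{i+1}·y_i), indices taken mod 7.
Σ = (-12) + (-32) + (-26) + (5) + (-5) + (-49) + (-57) = -176
Area = |Σ|/2 = 88.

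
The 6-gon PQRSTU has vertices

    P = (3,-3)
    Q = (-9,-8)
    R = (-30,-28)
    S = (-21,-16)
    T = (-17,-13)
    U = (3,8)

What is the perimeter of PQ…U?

|PQ| = √((-12)² + (-5)²) = √169 = 13
|QR| = √((-21)² + (-20)²) = √841 = 29
|RS| = √((9)² + (12)²) = √225 = 15
|ST| = √((4)² + (3)²) = √25 = 5
|TU| = √((20)² + (21)²) = √841 = 29
|UP| = √((0)² + (-11)²) = √121 = 11
Perimeter = 13 + 29 + 15 + 5 + 29 + 11 = 102.

102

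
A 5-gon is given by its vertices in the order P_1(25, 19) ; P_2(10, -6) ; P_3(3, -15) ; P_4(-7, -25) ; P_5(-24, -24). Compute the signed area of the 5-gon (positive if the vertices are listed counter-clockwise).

P_1→P_2: (25)(-6) − (10)(19) = -340
P_2→P_3: (10)(-15) − (3)(-6) = -132
P_3→P_4: (3)(-25) − (-7)(-15) = -180
P_4→P_5: (-7)(-24) − (-24)(-25) = -432
P_5→P_1: (-24)(19) − (25)(-24) = 144
Σ = -940
Signed area = Σ/2 = -470 (negative ⇒ clockwise traversal).

-470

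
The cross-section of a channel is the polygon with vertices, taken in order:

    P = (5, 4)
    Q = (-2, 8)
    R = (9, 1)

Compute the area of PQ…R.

P→Q: (5)(8) − (-2)(4) = 48
Q→R: (-2)(1) − (9)(8) = -74
R→P: (9)(4) − (5)(1) = 31
Σ = 5
Area = |Σ|/2 = 2.5.

2.5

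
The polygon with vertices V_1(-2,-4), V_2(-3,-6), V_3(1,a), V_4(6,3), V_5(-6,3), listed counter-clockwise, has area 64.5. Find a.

-6

Write out the shoelace sum; only the two edges meeting at V_3 involve a:
2·Area = [((-3)·a − 1·(-6)) + (1·3 − 6·a)] + 66
       = -9·a + 75 = 129
⇒ a = -6.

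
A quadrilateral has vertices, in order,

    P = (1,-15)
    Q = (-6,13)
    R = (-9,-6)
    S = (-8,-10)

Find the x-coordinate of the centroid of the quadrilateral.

-4.75

Apply Gauss's area formula. First the cross-terms c_i = x_i·y_{i+1} − x_{i+1}·y_i:
  -77, 153, 42, 130  ⇒  2A = 248, A = 124.
Then Σ (x_i + x_{i+1})·c_i = -3534, so x̄ = -3534 / (6·124) = -4.75.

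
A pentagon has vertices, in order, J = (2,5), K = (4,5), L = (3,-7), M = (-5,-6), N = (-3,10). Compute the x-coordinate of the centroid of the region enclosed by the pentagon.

Apply the shoelace (surveyor's) formula. First the cross-terms c_i = x_i·y_{i+1} − x_{i+1}·y_i:
  -10, -43, -53, -68, -35  ⇒  2A = -209, A = -104.5.
Then Σ (x_i + x_{i+1})·c_i = 324, so x̄ = 324 / (6·(-104.5)) = -108/209.

-108/209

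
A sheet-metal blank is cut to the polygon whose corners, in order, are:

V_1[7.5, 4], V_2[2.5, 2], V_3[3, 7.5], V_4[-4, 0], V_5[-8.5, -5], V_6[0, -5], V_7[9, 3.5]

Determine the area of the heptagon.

82.5

V_1→V_2: (7.5)(2) − (2.5)(4) = 5
V_2→V_3: (2.5)(7.5) − (3)(2) = 12.75
V_3→V_4: (3)(0) − (-4)(7.5) = 30
V_4→V_5: (-4)(-5) − (-8.5)(0) = 20
V_5→V_6: (-8.5)(-5) − (0)(-5) = 42.5
V_6→V_7: (0)(3.5) − (9)(-5) = 45
V_7→V_1: (9)(4) − (7.5)(3.5) = 9.75
Σ = 165
Area = |Σ|/2 = 82.5.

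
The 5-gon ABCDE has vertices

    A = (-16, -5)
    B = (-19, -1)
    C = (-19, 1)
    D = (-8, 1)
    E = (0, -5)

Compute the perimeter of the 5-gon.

44

|AB| = √((-3)² + (4)²) = √25 = 5
|BC| = √((0)² + (2)²) = √4 = 2
|CD| = √((11)² + (0)²) = √121 = 11
|DE| = √((8)² + (-6)²) = √100 = 10
|EA| = √((-16)² + (0)²) = √256 = 16
Perimeter = 5 + 2 + 11 + 10 + 16 = 44.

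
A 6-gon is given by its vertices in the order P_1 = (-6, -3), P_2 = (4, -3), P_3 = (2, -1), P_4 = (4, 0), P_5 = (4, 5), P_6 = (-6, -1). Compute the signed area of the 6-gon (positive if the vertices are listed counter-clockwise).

Apply the shoelace formula: 2A = Σ (x_i·y_{i+1} − x_{i+1}·y_i), indices taken mod 6.
Σ = (30) + (2) + (4) + (20) + (26) + (12) = 94
Signed area = Σ/2 = 47 (positive ⇒ counter-clockwise traversal).

47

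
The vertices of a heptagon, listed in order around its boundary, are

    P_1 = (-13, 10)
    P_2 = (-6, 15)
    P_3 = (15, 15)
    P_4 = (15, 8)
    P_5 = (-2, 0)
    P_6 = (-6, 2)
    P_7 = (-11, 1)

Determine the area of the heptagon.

312

Apply the shoelace (surveyor's) formula: 2A = Σ (x_i·y_{i+1} − x_{i+1}·y_i), indices taken mod 7.
Σ = (-135) + (-315) + (-105) + (16) + (-4) + (16) + (-97) = -624
Area = |Σ|/2 = 312.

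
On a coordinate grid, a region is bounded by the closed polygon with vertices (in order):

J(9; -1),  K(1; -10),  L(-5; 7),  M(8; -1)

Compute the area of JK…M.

J→K: (9)(-10) − (1)(-1) = -89
K→L: (1)(7) − (-5)(-10) = -43
L→M: (-5)(-1) − (8)(7) = -51
M→J: (8)(-1) − (9)(-1) = 1
Σ = -182
Area = |Σ|/2 = 91.

91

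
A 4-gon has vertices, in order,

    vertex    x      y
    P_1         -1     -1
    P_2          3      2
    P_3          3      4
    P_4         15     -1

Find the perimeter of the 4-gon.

|P_1P_2| = √((4)² + (3)²) = √25 = 5
|P_2P_3| = √((0)² + (2)²) = √4 = 2
|P_3P_4| = √((12)² + (-5)²) = √169 = 13
|P_4P_1| = √((-16)² + (0)²) = √256 = 16
Perimeter = 5 + 2 + 13 + 16 = 36.

36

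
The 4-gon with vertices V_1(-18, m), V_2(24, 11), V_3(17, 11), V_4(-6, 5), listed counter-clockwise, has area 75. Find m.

The doubled signed area Σ (x_i y_{i+1} − x_{i+1} y_i) is linear in m.
With m=0 it equals 120; the coefficient of m is -30 (from the two edges through V_1).
So -30·m + 120 = 2·75 = 150 ⇒ m = -1.

-1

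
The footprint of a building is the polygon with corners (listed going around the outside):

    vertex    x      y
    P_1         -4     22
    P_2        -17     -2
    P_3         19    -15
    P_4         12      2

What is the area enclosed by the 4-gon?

582.5

Apply the shoelace (surveyor's) formula: 2A = Σ (x_i·y_{i+1} − x_{i+1}·y_i), indices taken mod 4.
Cross-terms: 382, 293, 218, 272  ⇒  Σ = 1165
Area = |Σ|/2 = 582.5.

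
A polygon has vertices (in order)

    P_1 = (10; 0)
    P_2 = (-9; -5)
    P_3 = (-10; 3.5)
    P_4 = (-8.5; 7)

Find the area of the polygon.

120.875

Apply Gauss's area formula: 2A = Σ (x_i·y_{i+1} − x_{i+1}·y_i), indices taken mod 4.
Cross-terms: -50, -81.5, -40.25, -70  ⇒  Σ = -241.75
Area = |Σ|/2 = 120.875.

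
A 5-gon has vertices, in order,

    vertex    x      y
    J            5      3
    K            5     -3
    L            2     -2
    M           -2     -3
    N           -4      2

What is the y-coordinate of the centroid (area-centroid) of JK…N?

4/41

Apply the surveyor's formula. First the cross-terms c_i = x_i·y_{i+1} − x_{i+1}·y_i:
  -30, -4, -10, -16, -22  ⇒  2A = -82, A = -41.
Then Σ (y_i + y_{i+1})·c_i = -24, so ȳ = -24 / (6·(-41)) = 4/41.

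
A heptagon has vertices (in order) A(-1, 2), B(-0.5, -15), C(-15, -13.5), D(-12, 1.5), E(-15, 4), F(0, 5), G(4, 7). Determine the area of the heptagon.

246.125

Apply the shoelace (surveyor's) formula: 2A = Σ (x_i·y_{i+1} − x_{i+1}·y_i), indices taken mod 7.
Σ = (16) + (-218.25) + (-184.5) + (-25.5) + (-75) + (-20) + (15) = -492.25
Area = |Σ|/2 = 246.125.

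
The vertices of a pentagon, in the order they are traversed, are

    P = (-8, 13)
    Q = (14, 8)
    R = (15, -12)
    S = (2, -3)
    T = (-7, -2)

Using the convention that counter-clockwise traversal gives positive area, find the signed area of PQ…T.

-343.5

Apply the shoelace formula: 2A = Σ (x_i·y_{i+1} − x_{i+1}·y_i), indices taken mod 5.
Cross-terms: -246, -288, -21, -25, -107  ⇒  Σ = -687
Signed area = Σ/2 = -343.5 (negative ⇒ clockwise traversal).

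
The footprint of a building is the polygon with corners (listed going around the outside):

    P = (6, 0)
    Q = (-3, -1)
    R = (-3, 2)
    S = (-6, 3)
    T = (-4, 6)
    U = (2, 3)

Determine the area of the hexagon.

Σ = (-6) + (-9) + (3) + (-24) + (-24) + (-18) = -78
Area = |Σ|/2 = 39.

39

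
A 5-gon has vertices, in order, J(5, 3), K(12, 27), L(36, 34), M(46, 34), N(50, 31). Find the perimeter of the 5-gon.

|JK| = √((7)² + (24)²) = √625 = 25
|KL| = √((24)² + (7)²) = √625 = 25
|LM| = √((10)² + (0)²) = √100 = 10
|MN| = √((4)² + (-3)²) = √25 = 5
|NJ| = √((-45)² + (-28)²) = √2809 = 53
Perimeter = 25 + 25 + 10 + 5 + 53 = 118.

118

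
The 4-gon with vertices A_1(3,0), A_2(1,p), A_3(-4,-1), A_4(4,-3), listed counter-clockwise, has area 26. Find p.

4

Write out the shoelace sum; only the two edges meeting at A_2 involve p:
2·Area = [(3·p − 1·0) + (1·(-1) − (-4)·p)] + 25
       = 7·p + 24 = 52
⇒ p = 4.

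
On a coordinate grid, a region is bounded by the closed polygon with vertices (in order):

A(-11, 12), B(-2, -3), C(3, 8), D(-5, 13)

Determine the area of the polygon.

106

Apply Gauss's area formula: 2A = Σ (x_i·y_{i+1} − x_{i+1}·y_i), indices taken mod 4.
Cross-terms: 57, -7, 79, 83  ⇒  Σ = 212
Area = |Σ|/2 = 106.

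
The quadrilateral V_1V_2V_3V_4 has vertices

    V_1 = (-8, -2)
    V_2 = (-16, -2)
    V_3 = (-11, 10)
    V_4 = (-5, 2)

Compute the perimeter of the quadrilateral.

|V_1V_2| = √((-8)² + (0)²) = √64 = 8
|V_2V_3| = √((5)² + (12)²) = √169 = 13
|V_3V_4| = √((6)² + (-8)²) = √100 = 10
|V_4V_1| = √((-3)² + (-4)²) = √25 = 5
Perimeter = 8 + 13 + 10 + 5 = 36.

36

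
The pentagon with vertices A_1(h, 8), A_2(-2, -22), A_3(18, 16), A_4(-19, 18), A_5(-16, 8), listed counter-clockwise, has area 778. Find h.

-18

The doubled signed area Σ (x_i y_{i+1} − x_{i+1} y_i) is linear in h.
With h=0 it equals 1016; the coefficient of h is -30 (from the two edges through A_1).
So -30·h + 1016 = 2·778 = 1556 ⇒ h = -18.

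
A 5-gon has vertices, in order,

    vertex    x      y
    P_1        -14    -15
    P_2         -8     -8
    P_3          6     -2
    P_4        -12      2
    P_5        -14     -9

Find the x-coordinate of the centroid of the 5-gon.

-721/99

Apply the shoelace (surveyor's) formula. First the cross-terms c_i = x_i·y_{i+1} − x_{i+1}·y_i:
  -8, 64, -12, 136, 84  ⇒  2A = 264, A = 132.
Then Σ (x_i + x_{i+1})·c_i = -5768, so x̄ = -5768 / (6·132) = -721/99.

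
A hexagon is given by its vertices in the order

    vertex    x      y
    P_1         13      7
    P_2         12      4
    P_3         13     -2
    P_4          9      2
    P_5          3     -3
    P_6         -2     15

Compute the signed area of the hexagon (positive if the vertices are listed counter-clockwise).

Apply the shoelace (surveyor's) formula: 2A = Σ (x_i·y_{i+1} − x_{i+1}·y_i), indices taken mod 6.
P_1→P_2: (13)(4) − (12)(7) = -32
P_2→P_3: (12)(-2) − (13)(4) = -76
P_3→P_4: (13)(2) − (9)(-2) = 44
P_4→P_5: (9)(-3) − (3)(2) = -33
P_5→P_6: (3)(15) − (-2)(-3) = 39
P_6→P_1: (-2)(7) − (13)(15) = -209
Σ = -267
Signed area = Σ/2 = -133.5 (negative ⇒ clockwise traversal).

-133.5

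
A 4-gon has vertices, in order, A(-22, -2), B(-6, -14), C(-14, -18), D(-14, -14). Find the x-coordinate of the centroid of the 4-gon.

Apply Gauss's area formula. First the cross-terms c_i = x_i·y_{i+1} − x_{i+1}·y_i:
  296, -88, -56, -280  ⇒  2A = -128, A = -64.
Then Σ (x_i + x_{i+1})·c_i = 5120, so x̄ = 5120 / (6·(-64)) = -40/3.

-40/3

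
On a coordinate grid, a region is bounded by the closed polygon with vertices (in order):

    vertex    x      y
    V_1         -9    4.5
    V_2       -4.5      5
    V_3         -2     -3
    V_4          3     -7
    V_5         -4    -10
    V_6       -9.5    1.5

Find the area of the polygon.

Cross-terms: -24.75, 23.5, 23, -58, -101, -29.25  ⇒  Σ = -166.5
Area = |Σ|/2 = 83.25.

83.25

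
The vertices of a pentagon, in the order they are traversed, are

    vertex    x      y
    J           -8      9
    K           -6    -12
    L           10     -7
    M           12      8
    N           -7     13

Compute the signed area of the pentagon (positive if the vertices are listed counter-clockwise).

364.5

Apply the shoelace formula: 2A = Σ (x_i·y_{i+1} − x_{i+1}·y_i), indices taken mod 5.
Σ = (150) + (162) + (164) + (212) + (41) = 729
Signed area = Σ/2 = 364.5 (positive ⇒ counter-clockwise traversal).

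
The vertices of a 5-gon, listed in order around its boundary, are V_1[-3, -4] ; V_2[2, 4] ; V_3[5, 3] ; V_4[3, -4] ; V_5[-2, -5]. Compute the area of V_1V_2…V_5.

38.5

Apply the shoelace formula: 2A = Σ (x_i·y_{i+1} − x_{i+1}·y_i), indices taken mod 5.
V_1→V_2: (-3)(4) − (2)(-4) = -4
V_2→V_3: (2)(3) − (5)(4) = -14
V_3→V_4: (5)(-4) − (3)(3) = -29
V_4→V_5: (3)(-5) − (-2)(-4) = -23
V_5→V_1: (-2)(-4) − (-3)(-5) = -7
Σ = -77
Area = |Σ|/2 = 38.5.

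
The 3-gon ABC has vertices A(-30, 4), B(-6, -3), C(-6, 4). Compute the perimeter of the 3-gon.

56

|AB| = √((24)² + (-7)²) = √625 = 25
|BC| = √((0)² + (7)²) = √49 = 7
|CA| = √((-24)² + (0)²) = √576 = 24
Perimeter = 25 + 7 + 24 = 56.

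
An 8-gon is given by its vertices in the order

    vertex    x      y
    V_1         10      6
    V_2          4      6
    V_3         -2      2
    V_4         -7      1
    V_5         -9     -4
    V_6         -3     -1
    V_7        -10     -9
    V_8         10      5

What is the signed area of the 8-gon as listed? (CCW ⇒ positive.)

Apply Gauss's area formula: 2A = Σ (x_i·y_{i+1} − x_{i+1}·y_i), indices taken mod 8.
Cross-terms: 36, 20, 12, 37, -3, 17, 40, 10  ⇒  Σ = 169
Signed area = Σ/2 = 84.5 (positive ⇒ counter-clockwise traversal).

84.5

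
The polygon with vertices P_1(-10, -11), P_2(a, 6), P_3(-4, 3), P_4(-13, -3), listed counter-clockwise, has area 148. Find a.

12

Write out the shoelace sum; only the two edges meeting at P_2 involve a:
2·Area = [((-10)·6 − a·(-11)) + (a·3 − (-4)·6)] + 164
       = 14·a + 128 = 296
⇒ a = 12.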